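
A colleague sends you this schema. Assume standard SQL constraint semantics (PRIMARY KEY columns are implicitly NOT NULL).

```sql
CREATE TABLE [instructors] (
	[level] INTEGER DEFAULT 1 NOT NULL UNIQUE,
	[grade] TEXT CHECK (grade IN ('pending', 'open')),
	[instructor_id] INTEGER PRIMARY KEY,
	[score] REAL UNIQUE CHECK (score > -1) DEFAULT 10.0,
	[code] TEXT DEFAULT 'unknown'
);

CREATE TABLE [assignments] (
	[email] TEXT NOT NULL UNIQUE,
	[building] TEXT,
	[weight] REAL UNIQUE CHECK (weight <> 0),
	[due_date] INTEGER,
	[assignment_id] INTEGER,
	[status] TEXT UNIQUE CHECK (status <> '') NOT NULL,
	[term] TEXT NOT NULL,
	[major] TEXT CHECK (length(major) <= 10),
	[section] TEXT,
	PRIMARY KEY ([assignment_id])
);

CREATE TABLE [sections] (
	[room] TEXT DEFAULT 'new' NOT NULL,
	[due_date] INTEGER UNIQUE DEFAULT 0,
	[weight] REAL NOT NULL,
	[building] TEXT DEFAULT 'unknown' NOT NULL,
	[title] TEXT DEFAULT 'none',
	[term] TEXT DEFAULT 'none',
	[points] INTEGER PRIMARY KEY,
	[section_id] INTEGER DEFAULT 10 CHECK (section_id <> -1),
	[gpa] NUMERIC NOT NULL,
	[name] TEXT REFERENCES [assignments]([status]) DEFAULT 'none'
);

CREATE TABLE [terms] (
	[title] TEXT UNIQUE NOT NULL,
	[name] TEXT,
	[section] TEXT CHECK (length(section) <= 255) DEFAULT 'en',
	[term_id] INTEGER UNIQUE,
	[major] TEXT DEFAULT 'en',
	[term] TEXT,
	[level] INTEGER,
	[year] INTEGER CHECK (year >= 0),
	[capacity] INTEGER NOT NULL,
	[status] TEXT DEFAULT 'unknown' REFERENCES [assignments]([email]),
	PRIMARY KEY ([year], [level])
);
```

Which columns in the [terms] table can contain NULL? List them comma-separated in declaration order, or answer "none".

name, section, term_id, major, term, status

- title: declared NOT NULL → not nullable.
- name: no NOT NULL constraint applies → nullable.
- section: CHECK does not forbid NULL (a CHECK constraint passes when its expression is NULL) → nullable.
- term_id: UNIQUE does not imply NOT NULL → nullable.
- major: DEFAULT only fills an omitted column; an explicit NULL is still allowed → nullable.
- term: no NOT NULL constraint applies → nullable.
- level: part of the PRIMARY KEY, which implies NOT NULL → not nullable.
- year: part of the PRIMARY KEY, which implies NOT NULL → not nullable.
- capacity: declared NOT NULL → not nullable.
- status: a foreign key column may be NULL unless separately constrained → nullable.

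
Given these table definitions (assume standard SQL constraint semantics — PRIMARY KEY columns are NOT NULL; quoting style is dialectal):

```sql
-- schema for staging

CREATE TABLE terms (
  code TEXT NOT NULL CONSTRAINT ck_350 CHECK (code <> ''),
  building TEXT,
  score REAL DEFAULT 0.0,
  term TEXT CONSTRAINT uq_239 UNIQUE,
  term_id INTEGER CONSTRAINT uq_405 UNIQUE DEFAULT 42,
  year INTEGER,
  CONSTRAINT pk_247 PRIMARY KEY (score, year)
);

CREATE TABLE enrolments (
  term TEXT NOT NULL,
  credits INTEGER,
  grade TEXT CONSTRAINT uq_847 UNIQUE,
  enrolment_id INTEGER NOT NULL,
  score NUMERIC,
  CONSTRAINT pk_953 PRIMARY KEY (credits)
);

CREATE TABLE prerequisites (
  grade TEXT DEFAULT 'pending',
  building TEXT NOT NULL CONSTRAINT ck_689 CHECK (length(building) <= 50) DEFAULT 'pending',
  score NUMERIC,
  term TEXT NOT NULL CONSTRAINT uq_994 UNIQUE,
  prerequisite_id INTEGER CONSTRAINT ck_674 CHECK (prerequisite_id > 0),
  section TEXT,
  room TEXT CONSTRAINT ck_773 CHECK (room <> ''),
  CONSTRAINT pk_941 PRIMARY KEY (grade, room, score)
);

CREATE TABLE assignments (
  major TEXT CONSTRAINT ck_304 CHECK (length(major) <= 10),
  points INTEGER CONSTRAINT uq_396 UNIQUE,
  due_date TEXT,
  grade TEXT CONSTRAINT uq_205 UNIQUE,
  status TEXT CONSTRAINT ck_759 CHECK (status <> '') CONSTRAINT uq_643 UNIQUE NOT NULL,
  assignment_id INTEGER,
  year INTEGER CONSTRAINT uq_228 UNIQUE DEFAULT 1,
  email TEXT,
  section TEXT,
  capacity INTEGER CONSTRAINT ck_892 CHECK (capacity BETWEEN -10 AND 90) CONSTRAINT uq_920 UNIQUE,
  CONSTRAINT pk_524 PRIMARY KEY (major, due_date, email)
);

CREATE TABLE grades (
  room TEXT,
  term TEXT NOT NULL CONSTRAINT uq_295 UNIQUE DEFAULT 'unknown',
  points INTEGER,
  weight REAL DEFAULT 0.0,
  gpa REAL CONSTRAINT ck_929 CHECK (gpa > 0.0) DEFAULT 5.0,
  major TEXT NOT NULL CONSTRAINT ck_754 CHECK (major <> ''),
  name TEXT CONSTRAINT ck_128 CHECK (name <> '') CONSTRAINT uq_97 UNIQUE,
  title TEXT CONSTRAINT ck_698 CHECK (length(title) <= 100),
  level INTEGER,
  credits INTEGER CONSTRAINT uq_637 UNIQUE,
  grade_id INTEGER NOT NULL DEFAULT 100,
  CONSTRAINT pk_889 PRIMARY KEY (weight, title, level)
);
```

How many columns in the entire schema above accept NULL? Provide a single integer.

terms: 3 nullable (building, term, term_id — PK (score, year) and explicit NOT NULL columns excluded).
enrolments: 2 nullable (grade, score — PK (credits) and explicit NOT NULL columns excluded).
prerequisites: 2 nullable (prerequisite_id, section — PK (grade, room, score) and explicit NOT NULL columns excluded).
assignments: 6 nullable (points, grade, assignment_id, year, section, capacity — PK (major, due_date, email) and explicit NOT NULL columns excluded).
grades: 5 nullable (room, points, gpa, name, credits — PK (weight, title, level) and explicit NOT NULL columns excluded).
Total: 3 + 2 + 2 + 6 + 5 = 18.

18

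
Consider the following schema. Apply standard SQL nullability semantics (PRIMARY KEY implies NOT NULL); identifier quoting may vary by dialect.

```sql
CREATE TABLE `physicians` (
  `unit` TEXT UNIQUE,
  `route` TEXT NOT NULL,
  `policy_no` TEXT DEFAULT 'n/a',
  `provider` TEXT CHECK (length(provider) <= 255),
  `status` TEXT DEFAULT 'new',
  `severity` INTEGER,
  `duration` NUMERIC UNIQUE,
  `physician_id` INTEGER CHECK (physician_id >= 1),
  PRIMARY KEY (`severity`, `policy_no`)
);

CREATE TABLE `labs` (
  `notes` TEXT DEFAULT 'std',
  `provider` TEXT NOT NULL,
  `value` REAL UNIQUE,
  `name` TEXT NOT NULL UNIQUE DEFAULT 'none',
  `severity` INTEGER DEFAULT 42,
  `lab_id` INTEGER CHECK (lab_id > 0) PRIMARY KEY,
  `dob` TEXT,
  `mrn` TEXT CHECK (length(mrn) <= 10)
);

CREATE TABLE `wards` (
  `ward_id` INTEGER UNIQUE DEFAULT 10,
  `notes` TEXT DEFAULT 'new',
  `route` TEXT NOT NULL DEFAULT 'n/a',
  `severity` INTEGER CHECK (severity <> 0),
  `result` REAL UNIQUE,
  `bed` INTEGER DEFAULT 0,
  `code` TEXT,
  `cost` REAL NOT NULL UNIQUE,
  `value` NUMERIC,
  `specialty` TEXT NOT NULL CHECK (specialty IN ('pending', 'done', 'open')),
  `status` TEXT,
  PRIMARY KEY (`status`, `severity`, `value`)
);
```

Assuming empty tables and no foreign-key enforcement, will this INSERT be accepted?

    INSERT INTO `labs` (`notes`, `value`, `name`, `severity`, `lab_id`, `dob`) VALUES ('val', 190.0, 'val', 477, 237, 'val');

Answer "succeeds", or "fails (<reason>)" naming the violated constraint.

fails (NOT NULL on provider)

provider is omitted from the column list and has no DEFAULT, so it would receive NULL.
But provider is declared NOT NULL.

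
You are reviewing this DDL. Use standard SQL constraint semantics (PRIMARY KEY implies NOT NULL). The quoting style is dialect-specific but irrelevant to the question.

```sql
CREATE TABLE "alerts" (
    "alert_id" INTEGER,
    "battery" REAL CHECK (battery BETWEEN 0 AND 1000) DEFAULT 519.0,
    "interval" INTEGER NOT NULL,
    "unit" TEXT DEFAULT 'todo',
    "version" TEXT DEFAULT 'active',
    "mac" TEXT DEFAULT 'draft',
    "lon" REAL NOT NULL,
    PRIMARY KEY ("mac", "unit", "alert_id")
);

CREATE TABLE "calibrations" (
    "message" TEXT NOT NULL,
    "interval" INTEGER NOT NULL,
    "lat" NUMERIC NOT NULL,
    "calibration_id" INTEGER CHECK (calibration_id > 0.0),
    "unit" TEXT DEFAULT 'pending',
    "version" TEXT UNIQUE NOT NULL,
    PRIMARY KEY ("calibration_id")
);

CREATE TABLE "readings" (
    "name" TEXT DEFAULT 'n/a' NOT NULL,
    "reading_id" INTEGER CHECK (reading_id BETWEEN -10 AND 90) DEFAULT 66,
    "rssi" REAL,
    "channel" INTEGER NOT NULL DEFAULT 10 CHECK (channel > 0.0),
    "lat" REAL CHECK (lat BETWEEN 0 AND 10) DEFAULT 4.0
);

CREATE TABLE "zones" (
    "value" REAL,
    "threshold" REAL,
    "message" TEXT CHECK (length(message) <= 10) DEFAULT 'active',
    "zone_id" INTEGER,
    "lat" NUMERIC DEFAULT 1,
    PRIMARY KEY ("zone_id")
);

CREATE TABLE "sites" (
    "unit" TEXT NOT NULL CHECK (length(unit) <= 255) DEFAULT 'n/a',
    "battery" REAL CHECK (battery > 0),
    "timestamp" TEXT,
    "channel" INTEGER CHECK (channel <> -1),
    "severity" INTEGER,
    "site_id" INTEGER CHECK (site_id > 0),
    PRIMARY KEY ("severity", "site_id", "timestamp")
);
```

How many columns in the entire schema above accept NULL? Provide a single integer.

12

alerts: 2 nullable (battery, version — PK (mac, unit, alert_id) and explicit NOT NULL columns excluded).
calibrations: 1 nullable (unit — PK (calibration_id) and explicit NOT NULL columns excluded).
readings: 3 nullable (reading_id, rssi, lat — PK none and explicit NOT NULL columns excluded).
zones: 4 nullable (value, threshold, message, lat — PK (zone_id) and explicit NOT NULL columns excluded).
sites: 2 nullable (battery, channel — PK (severity, site_id, timestamp) and explicit NOT NULL columns excluded).
Total: 2 + 1 + 3 + 4 + 2 = 12.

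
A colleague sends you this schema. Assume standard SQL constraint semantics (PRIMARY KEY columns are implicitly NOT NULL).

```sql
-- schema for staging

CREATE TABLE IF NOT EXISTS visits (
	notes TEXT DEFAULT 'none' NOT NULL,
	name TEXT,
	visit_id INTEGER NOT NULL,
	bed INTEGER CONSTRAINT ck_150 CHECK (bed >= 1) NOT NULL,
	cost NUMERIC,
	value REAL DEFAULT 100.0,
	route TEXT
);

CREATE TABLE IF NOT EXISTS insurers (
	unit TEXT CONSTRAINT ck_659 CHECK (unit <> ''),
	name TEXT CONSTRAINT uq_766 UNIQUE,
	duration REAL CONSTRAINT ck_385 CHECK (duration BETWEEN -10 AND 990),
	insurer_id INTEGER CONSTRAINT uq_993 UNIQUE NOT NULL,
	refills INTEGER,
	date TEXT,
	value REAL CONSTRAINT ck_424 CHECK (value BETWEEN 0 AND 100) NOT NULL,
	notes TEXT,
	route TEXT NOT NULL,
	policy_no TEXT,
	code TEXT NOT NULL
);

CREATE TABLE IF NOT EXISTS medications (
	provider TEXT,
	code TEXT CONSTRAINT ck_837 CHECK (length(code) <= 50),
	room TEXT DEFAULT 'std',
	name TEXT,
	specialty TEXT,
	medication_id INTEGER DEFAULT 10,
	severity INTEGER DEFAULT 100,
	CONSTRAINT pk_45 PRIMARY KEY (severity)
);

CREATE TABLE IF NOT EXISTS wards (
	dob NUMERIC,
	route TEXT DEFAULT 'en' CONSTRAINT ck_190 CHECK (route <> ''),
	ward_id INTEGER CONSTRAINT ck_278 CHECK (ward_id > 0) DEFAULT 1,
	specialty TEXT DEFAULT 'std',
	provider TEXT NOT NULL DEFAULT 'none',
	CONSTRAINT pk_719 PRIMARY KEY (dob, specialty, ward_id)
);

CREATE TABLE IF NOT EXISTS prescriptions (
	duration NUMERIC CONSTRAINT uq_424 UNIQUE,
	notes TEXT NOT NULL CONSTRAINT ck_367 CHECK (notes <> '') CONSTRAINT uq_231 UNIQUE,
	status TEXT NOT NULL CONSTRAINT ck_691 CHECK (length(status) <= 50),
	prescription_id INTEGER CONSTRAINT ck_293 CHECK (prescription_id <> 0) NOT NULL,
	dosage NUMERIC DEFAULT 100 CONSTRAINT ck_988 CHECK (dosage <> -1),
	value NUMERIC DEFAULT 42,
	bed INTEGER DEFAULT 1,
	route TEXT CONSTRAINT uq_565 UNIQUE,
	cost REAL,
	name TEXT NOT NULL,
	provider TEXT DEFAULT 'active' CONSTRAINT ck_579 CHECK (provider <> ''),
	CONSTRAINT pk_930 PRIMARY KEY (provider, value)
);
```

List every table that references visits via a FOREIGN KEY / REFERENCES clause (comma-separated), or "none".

No REFERENCES clause anywhere in the schema names visits.

none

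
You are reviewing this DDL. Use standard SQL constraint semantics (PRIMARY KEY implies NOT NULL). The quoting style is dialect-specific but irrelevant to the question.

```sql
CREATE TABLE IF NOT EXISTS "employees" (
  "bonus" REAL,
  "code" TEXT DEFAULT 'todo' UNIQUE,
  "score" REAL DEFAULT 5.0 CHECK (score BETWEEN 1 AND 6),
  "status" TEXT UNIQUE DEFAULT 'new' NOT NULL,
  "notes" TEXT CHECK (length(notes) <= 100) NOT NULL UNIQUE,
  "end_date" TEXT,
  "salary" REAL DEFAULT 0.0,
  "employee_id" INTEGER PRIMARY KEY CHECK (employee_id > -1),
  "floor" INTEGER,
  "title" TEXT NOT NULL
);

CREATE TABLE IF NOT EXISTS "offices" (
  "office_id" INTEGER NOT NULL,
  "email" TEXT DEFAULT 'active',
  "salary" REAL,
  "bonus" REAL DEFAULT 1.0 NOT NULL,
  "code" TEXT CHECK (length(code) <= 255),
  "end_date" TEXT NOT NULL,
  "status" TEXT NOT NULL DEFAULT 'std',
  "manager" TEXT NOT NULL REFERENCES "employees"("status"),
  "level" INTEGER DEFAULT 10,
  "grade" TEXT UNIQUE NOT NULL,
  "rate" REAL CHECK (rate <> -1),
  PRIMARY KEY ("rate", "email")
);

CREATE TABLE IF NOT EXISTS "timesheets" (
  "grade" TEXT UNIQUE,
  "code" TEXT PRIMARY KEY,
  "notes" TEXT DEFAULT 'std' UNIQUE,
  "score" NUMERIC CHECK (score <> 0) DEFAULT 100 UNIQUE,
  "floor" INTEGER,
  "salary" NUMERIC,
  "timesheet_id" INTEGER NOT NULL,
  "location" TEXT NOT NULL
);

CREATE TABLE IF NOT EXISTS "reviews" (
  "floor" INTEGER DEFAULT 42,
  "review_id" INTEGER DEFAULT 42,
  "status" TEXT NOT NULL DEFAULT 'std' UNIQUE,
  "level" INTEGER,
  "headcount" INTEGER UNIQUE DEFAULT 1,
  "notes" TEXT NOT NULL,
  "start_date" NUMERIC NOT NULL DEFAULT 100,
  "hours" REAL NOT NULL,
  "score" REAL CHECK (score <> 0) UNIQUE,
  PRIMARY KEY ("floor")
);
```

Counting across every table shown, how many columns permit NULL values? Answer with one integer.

18

employees: 6 nullable (bonus, code, score, end_date, salary, floor — PK (employee_id) and explicit NOT NULL columns excluded).
offices: 3 nullable (salary, code, level — PK (rate, email) and explicit NOT NULL columns excluded).
timesheets: 5 nullable (grade, notes, score, floor, salary — PK (code) and explicit NOT NULL columns excluded).
reviews: 4 nullable (review_id, level, headcount, score — PK (floor) and explicit NOT NULL columns excluded).
Total: 6 + 3 + 5 + 4 = 18.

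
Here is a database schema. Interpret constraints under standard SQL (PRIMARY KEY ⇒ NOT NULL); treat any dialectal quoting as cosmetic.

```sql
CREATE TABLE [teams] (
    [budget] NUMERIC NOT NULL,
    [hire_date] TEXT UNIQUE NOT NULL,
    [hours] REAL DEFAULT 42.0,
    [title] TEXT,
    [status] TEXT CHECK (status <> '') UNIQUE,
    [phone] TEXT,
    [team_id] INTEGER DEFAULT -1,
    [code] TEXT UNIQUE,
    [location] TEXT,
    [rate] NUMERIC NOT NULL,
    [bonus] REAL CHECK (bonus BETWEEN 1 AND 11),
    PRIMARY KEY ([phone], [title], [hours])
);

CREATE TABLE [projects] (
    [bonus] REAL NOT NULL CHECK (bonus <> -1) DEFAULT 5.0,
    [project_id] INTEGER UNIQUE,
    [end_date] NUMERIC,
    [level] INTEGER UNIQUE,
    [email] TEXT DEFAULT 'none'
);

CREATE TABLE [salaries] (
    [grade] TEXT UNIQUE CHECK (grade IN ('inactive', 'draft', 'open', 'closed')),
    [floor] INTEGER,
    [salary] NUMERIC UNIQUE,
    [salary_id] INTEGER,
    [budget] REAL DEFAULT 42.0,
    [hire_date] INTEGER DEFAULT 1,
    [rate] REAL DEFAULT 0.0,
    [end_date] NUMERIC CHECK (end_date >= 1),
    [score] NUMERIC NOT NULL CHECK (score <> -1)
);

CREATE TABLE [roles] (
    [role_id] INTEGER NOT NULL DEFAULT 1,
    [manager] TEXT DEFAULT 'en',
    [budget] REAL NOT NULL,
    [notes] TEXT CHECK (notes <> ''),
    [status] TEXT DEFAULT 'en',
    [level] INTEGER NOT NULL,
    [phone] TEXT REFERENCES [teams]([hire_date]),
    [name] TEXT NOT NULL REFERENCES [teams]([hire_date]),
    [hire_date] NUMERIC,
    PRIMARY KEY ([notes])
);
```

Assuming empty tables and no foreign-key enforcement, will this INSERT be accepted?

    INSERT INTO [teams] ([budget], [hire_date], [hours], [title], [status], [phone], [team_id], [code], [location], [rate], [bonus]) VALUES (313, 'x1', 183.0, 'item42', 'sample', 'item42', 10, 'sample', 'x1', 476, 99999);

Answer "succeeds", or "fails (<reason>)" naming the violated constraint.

The value 99999 for bonus violates CHECK (bonus BETWEEN 1 AND 11).

fails (CHECK on bonus)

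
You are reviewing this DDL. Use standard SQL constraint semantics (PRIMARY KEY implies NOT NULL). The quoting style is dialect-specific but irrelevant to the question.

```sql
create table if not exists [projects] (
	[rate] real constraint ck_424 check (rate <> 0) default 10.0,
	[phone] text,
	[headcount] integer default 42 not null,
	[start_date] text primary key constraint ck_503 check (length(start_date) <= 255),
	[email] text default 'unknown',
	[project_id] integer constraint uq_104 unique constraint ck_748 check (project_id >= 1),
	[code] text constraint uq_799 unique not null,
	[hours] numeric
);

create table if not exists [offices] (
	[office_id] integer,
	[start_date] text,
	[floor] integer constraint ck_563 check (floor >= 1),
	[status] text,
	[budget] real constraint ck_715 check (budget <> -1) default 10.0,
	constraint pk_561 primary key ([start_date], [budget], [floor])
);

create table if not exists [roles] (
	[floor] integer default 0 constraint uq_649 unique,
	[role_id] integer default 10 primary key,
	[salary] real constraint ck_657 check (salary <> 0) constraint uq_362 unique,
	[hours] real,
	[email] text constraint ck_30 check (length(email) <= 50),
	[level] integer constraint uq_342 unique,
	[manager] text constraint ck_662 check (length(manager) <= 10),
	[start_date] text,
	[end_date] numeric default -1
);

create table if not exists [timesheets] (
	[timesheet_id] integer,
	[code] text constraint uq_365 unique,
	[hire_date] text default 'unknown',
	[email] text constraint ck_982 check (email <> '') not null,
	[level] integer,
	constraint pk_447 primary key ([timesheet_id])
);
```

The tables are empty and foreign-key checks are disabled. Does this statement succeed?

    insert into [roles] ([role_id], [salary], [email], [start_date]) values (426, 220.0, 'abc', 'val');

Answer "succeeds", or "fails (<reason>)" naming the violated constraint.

NOT NULL columns: role_id is supplied.
CHECK constraints: 220.0 satisfies (salary <> 0); 'abc' satisfies (length(email) <= 50).
No constraint is violated.

succeeds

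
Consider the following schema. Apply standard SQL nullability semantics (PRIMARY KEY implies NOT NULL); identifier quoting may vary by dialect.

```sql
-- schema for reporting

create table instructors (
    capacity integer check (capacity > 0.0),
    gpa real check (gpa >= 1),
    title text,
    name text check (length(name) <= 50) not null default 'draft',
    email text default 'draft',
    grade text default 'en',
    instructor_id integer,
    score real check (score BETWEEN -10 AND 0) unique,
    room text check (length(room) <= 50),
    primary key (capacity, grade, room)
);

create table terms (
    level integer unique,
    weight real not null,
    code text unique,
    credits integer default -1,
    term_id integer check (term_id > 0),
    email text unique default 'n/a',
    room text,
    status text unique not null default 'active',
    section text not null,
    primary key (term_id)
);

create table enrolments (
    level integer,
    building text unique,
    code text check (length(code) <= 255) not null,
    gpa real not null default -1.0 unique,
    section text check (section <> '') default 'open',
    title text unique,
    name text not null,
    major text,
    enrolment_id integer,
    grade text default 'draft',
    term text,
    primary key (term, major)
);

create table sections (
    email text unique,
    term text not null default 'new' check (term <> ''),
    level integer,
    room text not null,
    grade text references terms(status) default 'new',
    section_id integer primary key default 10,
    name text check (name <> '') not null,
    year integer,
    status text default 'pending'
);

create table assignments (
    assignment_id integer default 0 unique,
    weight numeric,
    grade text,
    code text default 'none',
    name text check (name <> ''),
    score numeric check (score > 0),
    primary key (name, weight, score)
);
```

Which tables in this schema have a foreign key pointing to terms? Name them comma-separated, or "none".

- sections.grade references terms(status).

sections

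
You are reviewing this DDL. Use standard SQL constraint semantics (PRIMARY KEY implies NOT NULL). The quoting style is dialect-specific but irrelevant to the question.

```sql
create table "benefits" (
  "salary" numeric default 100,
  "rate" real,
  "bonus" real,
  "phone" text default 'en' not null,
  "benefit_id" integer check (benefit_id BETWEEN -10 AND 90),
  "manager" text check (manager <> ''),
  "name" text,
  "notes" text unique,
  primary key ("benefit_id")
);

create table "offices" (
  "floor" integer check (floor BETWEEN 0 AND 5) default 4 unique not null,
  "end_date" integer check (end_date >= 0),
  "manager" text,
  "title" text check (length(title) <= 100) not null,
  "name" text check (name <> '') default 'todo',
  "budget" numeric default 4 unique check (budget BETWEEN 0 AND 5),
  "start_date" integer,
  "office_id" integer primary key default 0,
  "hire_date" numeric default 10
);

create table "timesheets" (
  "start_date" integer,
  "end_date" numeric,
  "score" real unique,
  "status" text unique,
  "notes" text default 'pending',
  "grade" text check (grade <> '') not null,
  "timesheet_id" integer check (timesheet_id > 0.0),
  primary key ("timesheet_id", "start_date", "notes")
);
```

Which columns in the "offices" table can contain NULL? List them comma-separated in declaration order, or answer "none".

end_date, manager, name, budget, start_date, hire_date

- floor: declared NOT NULL → not nullable.
- end_date: CHECK does not forbid NULL (a CHECK constraint passes when its expression is NULL) → nullable.
- manager: no NOT NULL constraint applies → nullable.
- title: declared NOT NULL → not nullable.
- name: CHECK does not forbid NULL (a CHECK constraint passes when its expression is NULL) → nullable.
- budget: CHECK does not forbid NULL (a CHECK constraint passes when its expression is NULL) → nullable.
- start_date: no NOT NULL constraint applies → nullable.
- office_id: part of the PRIMARY KEY, which implies NOT NULL → not nullable.
- hire_date: DEFAULT only fills an omitted column; an explicit NULL is still allowed → nullable.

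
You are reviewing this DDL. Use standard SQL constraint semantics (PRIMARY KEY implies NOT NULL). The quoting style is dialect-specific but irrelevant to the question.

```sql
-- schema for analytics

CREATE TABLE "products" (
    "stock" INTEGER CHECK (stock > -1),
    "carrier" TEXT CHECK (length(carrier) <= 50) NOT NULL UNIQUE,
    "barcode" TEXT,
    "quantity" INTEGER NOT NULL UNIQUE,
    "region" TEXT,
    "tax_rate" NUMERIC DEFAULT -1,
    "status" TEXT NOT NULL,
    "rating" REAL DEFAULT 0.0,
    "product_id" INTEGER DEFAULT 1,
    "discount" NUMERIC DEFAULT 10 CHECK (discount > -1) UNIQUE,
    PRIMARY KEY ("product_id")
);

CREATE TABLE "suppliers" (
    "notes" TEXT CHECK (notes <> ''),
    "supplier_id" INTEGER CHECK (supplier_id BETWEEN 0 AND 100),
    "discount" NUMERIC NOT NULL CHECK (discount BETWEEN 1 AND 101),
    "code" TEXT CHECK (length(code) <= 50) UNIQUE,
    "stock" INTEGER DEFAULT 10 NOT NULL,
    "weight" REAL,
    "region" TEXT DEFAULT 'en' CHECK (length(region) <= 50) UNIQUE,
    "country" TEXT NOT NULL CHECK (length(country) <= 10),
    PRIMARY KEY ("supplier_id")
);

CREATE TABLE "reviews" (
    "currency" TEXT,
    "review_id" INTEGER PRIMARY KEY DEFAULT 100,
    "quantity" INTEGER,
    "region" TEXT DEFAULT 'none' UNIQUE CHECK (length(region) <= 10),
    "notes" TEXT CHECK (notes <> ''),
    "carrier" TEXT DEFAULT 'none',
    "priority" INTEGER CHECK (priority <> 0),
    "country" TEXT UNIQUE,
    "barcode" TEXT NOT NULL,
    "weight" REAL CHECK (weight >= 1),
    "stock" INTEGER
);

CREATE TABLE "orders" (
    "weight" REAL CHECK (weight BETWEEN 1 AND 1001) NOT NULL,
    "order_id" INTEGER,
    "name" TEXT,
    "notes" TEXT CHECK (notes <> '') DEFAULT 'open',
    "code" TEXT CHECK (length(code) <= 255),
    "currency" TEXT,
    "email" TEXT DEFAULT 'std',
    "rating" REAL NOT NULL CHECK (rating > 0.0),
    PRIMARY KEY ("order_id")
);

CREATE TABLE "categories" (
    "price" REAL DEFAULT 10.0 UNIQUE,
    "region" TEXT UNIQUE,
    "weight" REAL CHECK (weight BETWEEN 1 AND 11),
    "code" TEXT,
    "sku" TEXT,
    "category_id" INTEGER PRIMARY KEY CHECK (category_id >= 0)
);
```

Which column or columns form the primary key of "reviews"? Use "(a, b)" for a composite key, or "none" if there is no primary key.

review_id is declared PRIMARY KEY inline on the column.

review_id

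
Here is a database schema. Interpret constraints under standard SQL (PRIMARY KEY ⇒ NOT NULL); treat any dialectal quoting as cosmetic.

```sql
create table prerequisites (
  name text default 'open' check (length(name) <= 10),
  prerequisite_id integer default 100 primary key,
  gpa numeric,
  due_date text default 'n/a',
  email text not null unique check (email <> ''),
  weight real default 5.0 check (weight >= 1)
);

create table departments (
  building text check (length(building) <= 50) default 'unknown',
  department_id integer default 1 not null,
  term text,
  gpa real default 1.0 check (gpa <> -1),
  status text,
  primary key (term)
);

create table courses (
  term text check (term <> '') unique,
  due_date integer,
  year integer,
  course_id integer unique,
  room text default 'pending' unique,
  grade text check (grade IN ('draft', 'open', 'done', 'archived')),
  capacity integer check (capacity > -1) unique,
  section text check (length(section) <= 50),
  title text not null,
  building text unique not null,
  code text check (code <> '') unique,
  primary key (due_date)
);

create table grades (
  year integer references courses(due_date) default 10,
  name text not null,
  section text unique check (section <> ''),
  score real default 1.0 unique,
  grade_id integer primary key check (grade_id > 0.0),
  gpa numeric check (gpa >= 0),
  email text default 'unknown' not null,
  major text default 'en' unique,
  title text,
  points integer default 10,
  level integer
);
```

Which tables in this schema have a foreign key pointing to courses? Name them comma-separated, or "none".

grades

- grades.year references courses(due_date).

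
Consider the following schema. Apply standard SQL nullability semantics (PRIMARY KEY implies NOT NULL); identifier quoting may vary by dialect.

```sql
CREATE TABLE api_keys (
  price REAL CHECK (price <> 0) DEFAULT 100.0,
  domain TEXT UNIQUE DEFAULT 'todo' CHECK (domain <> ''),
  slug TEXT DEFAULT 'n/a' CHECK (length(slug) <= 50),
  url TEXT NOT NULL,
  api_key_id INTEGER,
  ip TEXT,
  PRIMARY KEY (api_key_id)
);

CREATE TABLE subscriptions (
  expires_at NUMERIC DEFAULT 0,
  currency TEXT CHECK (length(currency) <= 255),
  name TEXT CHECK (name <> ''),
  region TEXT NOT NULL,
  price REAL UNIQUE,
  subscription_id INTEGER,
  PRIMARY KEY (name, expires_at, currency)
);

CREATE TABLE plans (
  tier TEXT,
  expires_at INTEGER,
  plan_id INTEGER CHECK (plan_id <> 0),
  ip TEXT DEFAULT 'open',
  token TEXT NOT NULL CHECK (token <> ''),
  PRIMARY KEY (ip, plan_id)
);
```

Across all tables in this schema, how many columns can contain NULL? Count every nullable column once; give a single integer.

8

api_keys: 4 nullable (price, domain, slug, ip — PK (api_key_id) and explicit NOT NULL columns excluded).
subscriptions: 2 nullable (price, subscription_id — PK (name, expires_at, currency) and explicit NOT NULL columns excluded).
plans: 2 nullable (tier, expires_at — PK (ip, plan_id) and explicit NOT NULL columns excluded).
Total: 4 + 2 + 2 = 8.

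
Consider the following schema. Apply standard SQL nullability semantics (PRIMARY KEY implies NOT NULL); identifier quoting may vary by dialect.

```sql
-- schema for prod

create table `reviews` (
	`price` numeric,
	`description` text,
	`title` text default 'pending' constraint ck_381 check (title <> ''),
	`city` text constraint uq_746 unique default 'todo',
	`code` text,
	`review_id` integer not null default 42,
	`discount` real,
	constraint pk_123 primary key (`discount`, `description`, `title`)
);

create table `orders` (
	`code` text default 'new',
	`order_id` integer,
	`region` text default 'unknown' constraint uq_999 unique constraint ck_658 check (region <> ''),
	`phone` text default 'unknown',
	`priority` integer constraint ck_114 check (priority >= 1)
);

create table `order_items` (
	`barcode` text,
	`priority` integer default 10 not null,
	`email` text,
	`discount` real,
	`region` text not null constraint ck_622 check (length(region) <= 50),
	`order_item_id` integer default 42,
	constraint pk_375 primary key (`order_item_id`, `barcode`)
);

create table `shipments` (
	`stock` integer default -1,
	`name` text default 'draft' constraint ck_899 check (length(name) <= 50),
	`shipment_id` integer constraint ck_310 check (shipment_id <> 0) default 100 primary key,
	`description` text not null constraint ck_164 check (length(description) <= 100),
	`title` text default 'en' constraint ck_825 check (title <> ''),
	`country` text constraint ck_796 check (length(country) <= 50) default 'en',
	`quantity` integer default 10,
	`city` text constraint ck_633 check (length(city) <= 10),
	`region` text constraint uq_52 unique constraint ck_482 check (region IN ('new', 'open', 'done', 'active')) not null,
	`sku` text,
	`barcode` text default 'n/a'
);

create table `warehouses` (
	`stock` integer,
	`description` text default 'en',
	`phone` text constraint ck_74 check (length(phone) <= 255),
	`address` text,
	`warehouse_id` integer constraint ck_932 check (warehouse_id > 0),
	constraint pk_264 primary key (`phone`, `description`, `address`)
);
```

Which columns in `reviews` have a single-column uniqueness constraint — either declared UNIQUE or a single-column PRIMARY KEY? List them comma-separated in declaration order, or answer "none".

city

- price: no UNIQUE or single-column PK constraint.
- description: part of a composite PRIMARY KEY — only the tuple is unique, not this column on its own.
- title: part of a composite PRIMARY KEY — only the tuple is unique, not this column on its own.
- city: declared UNIQUE → unique.
- code: no UNIQUE or single-column PK constraint.
- review_id: no UNIQUE or single-column PK constraint.
- discount: part of a composite PRIMARY KEY — only the tuple is unique, not this column on its own.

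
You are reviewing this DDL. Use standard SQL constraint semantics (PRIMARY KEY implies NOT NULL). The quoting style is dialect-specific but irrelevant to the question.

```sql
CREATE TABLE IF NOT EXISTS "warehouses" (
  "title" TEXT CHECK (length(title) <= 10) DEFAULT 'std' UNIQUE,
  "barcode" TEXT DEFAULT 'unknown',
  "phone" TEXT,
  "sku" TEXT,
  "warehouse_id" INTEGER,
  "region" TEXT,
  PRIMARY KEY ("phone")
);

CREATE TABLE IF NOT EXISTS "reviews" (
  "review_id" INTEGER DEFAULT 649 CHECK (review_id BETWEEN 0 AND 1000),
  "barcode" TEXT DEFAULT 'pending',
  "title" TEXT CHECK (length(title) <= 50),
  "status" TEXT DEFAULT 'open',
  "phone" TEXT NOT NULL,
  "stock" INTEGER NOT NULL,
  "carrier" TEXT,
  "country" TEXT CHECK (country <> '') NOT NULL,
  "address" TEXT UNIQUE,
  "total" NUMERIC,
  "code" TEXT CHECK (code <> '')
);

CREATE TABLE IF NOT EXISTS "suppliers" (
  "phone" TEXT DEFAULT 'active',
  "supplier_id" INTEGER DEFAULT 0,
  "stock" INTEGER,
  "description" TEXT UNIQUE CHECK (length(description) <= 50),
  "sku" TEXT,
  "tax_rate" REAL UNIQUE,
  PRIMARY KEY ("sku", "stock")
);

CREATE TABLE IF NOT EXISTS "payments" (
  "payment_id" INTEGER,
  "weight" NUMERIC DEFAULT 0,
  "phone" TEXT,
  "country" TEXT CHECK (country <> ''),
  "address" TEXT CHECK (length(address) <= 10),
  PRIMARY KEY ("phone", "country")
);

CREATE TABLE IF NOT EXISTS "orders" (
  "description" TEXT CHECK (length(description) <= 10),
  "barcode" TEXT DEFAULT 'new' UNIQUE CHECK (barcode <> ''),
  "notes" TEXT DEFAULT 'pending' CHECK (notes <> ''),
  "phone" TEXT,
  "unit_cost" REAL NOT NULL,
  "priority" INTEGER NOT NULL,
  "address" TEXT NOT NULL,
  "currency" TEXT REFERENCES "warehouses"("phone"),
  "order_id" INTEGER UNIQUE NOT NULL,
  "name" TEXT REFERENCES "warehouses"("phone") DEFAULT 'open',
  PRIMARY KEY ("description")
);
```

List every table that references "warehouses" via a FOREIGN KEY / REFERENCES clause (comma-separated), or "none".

orders

- orders.currency references warehouses(phone).
- orders.name references warehouses(phone).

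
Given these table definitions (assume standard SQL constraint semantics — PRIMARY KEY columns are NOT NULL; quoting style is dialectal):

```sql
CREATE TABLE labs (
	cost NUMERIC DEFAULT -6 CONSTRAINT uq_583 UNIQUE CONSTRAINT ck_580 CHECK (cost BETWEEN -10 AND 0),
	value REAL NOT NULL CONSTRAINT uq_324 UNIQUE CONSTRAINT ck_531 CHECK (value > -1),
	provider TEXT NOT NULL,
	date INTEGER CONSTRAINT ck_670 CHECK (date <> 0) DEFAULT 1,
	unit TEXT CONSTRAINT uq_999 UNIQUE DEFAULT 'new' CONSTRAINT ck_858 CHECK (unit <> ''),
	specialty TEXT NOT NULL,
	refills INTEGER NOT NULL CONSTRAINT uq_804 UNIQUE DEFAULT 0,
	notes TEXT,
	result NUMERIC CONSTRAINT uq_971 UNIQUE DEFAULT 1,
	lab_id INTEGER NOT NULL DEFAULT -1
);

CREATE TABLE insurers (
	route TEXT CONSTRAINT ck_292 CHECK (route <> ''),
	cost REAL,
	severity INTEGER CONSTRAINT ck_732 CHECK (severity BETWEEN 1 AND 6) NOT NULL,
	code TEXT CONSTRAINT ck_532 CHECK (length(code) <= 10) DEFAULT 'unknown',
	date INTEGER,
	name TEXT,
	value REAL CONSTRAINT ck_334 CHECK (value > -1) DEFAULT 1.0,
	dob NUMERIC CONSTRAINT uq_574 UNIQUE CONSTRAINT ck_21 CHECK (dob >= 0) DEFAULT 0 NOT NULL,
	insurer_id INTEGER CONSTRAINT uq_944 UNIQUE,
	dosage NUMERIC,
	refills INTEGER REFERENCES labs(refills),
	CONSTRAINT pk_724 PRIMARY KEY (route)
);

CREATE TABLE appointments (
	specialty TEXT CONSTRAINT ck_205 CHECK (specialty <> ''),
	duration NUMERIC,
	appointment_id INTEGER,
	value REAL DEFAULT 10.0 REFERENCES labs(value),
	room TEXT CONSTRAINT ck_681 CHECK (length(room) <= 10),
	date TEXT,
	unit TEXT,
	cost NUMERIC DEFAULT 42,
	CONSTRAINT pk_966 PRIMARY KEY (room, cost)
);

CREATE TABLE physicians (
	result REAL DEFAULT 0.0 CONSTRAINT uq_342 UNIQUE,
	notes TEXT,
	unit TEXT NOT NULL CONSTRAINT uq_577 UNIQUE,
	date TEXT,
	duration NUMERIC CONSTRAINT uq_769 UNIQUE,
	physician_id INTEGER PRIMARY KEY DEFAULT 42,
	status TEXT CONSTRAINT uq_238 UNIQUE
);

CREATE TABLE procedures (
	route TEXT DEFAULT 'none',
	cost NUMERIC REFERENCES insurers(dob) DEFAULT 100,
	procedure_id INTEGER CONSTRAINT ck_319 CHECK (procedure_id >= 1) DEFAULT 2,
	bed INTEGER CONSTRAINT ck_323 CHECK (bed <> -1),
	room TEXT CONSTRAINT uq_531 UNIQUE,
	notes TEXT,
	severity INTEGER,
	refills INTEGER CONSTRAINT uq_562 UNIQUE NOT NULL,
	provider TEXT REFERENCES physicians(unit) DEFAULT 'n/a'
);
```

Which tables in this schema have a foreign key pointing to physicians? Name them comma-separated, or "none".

- procedures.provider references physicians(unit).

procedures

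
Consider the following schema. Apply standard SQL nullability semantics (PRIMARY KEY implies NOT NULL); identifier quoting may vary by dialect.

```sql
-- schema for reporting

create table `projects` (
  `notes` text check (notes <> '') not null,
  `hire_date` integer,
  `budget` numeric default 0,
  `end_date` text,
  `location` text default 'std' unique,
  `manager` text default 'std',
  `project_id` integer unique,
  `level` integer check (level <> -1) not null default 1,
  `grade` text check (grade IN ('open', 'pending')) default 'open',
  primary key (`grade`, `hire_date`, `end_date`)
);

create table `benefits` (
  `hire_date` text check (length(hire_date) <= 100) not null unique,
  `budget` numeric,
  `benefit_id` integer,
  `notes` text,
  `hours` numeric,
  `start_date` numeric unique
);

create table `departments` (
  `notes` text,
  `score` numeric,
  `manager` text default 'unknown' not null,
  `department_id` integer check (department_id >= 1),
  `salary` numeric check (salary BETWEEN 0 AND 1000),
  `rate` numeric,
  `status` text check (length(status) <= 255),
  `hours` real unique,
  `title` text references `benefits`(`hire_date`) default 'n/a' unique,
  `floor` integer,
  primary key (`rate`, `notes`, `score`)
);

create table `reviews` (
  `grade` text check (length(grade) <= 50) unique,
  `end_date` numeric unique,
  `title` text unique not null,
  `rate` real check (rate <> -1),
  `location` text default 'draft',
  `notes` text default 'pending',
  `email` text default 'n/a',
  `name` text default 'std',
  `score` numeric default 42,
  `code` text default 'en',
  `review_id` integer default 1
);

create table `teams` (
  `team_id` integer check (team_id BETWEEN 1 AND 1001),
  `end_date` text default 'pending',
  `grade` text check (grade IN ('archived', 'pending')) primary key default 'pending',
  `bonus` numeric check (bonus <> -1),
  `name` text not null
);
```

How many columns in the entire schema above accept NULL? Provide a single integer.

28

projects: 4 nullable (budget, location, manager, project_id — PK (grade, hire_date, end_date) and explicit NOT NULL columns excluded).
benefits: 5 nullable (budget, benefit_id, notes, hours, start_date — PK none and explicit NOT NULL columns excluded).
departments: 6 nullable (department_id, salary, status, hours, title, floor — PK (rate, notes, score) and explicit NOT NULL columns excluded).
reviews: 10 nullable (grade, end_date, rate, location, notes, email, name, score, code, review_id — PK none and explicit NOT NULL columns excluded).
teams: 3 nullable (team_id, end_date, bonus — PK (grade) and explicit NOT NULL columns excluded).
Total: 4 + 5 + 6 + 10 + 3 = 28.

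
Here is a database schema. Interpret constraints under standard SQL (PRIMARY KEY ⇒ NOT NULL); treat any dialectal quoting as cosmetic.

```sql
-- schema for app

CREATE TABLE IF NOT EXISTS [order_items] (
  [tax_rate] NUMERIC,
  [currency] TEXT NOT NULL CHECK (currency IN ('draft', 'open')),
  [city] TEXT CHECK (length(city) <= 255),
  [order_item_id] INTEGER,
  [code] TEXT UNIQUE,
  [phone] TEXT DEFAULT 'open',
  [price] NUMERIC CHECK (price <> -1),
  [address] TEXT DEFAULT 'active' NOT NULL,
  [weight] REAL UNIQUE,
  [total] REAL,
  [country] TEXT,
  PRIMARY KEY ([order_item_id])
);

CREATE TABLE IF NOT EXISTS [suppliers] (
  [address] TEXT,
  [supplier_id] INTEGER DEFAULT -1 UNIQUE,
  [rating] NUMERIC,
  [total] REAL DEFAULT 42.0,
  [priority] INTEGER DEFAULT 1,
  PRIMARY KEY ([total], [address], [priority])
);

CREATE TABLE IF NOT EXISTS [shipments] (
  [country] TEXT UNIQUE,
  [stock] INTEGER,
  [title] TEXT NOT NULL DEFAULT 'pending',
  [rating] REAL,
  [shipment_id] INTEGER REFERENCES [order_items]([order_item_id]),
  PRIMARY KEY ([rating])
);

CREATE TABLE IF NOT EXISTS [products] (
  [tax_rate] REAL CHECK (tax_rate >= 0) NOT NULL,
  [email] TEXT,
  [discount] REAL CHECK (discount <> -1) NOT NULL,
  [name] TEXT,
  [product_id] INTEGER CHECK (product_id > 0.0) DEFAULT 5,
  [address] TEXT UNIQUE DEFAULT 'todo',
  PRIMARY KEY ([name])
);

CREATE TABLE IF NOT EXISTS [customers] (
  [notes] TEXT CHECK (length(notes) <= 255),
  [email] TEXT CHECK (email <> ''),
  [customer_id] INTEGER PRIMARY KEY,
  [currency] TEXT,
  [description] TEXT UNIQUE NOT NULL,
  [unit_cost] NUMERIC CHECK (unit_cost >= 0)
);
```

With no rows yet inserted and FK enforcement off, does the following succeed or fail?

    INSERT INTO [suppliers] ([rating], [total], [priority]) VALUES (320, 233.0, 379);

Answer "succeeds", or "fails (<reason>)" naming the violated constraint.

address is omitted from the column list and has no DEFAULT, so it would receive NULL.
But address is part of the PRIMARY KEY (implied NOT NULL).

fails (NOT NULL on address)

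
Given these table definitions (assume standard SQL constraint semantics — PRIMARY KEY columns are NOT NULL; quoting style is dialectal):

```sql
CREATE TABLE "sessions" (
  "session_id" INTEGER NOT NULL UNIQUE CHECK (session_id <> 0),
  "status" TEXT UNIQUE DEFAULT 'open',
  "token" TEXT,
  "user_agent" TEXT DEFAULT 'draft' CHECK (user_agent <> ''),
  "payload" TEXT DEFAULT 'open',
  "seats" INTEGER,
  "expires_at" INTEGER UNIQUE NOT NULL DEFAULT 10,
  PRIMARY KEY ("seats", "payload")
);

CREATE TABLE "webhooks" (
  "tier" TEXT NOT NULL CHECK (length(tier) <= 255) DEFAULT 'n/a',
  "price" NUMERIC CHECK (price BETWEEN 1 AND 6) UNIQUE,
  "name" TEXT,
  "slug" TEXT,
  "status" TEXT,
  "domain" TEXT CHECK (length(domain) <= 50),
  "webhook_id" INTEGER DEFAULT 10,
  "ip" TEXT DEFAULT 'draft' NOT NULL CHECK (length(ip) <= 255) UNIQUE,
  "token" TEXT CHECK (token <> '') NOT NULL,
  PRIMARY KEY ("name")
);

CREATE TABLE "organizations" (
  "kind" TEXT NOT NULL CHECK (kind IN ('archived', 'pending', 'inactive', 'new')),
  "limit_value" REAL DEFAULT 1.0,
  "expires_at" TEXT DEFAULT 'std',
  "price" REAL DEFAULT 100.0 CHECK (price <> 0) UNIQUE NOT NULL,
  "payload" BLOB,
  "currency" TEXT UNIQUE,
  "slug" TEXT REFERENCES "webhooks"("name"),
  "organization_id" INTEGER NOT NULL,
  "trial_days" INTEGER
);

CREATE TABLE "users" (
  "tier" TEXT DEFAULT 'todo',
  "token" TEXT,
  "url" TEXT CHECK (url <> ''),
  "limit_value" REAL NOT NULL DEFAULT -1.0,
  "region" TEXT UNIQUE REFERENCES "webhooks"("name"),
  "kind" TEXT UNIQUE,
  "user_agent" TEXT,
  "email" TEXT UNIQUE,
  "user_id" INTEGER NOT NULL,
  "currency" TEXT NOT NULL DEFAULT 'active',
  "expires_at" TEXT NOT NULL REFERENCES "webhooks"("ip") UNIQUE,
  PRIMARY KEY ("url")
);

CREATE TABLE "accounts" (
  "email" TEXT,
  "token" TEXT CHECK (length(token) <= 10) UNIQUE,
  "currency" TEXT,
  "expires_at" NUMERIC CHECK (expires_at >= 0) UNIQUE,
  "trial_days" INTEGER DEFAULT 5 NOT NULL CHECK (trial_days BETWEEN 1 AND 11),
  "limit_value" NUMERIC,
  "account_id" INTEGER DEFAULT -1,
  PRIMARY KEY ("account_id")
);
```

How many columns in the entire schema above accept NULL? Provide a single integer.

sessions: 3 nullable (status, token, user_agent — PK (seats, payload) and explicit NOT NULL columns excluded).
webhooks: 5 nullable (price, slug, status, domain, webhook_id — PK (name) and explicit NOT NULL columns excluded).
organizations: 6 nullable (limit_value, expires_at, payload, currency, slug, trial_days — PK none and explicit NOT NULL columns excluded).
users: 6 nullable (tier, token, region, kind, user_agent, email — PK (url) and explicit NOT NULL columns excluded).
accounts: 5 nullable (email, token, currency, expires_at, limit_value — PK (account_id) and explicit NOT NULL columns excluded).
Total: 3 + 5 + 6 + 6 + 5 = 25.

25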